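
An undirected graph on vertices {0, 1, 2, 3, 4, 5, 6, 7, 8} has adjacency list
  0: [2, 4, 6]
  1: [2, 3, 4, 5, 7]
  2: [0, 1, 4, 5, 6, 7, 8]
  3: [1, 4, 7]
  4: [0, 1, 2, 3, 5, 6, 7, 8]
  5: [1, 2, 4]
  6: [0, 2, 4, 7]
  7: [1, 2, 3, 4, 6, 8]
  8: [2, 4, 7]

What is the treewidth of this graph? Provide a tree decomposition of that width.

Each bag holds 4 vertices, so the decomposition has width 3, which upper-bounds the treewidth. Conversely, {0, 2, 4, 6} is a clique of size 4, and the vertices of any clique must share a bag in every tree decomposition; so some bag has ≥ 4 vertices and tw(G) ≥ 3. Hence tw(G) = 3 exactly.

Treewidth 3.
One optimal decomposition is:
Bags: B1 = {2, 4, 7, 8}  B2 = {2, 4, 6, 7}  B3 = {1, 2, 4, 7}  B4 = {1, 3, 4, 7}  B5 = {0, 2, 4, 6}  B6 = {1, 2, 4, 5}
Tree: B1–B2, B2–B3, B3–B4, B2–B5, B3–B6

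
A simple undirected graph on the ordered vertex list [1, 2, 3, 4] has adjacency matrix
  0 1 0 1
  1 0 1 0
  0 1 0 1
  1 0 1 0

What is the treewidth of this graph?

2

A width-2 tree decomposition is:
Bags: B1 = {2, 3, 4}  B2 = {1, 2, 4}
Tree: B1–B2
Each bag holds 3 vertices, so the decomposition has width 2, which upper-bounds the treewidth. Since 4–3–2–1–4 is a cycle in G, G is not acyclic. Forests are exactly the graphs of treewidth ≤ 1, so tw(G) ≥ 2. The upper and lower bounds meet at 2, so that is the treewidth.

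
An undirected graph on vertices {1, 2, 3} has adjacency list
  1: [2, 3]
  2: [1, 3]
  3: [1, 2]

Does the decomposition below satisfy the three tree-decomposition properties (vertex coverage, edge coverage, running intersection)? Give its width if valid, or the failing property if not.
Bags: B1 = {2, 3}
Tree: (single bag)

No — vertex 1 appears in no bag.

A tree decomposition must satisfy three properties: every vertex lies in some bag; for every edge, both endpoints lie together in some bag; and for every vertex, the bags containing it form a connected subtree. Here vertex 1 appears in no bag, so the decomposition is invalid.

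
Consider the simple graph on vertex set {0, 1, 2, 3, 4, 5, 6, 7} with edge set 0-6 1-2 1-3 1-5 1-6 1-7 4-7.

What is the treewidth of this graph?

1

A width-1 tree decomposition is:
Bags: B1 = {1, 6}  B2 = {1, 7}  B3 = {1, 2}  B4 = {1, 5}  B5 = {0, 6}  B6 = {4, 7}  B7 = {1, 3}
Tree: B1–B2, B1–B3, B3–B4, B1–B5, B2–B6, B4–B7
Every bag has size at most 2, so the width is 2 − 1 = 1 and tw(G) ≤ 1. Any graph with an edge has treewidth ≥ 1, and G has the edge 1–6. Hence tw(G) = 1 exactly.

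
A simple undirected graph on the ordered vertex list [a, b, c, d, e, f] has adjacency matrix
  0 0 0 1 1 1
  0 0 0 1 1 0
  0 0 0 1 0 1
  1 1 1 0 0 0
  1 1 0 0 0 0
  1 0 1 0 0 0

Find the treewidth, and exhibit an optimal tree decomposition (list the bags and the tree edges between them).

Treewidth 2.
One optimal decomposition is:
Bags: B1 = {a, b, e}  B2 = {a, b, d}  B3 = {a, d, f}  B4 = {c, d, f}
Tree: B1–B2, B2–B3, B3–B4

Every bag has size at most 3, so the width is 3 − 1 = 2 and tw(G) ≤ 2. The edges e–b–d–a–e form a cycle, so G is not a tree and its treewidth is at least 2. Hence tw(G) = 2 exactly.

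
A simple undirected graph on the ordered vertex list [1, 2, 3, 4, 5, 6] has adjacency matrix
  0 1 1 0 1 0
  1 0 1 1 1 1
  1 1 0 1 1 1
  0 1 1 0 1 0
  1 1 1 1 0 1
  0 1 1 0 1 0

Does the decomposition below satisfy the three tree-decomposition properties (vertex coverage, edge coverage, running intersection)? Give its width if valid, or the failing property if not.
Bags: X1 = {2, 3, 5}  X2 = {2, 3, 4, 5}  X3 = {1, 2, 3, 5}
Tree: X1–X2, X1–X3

A tree decomposition must satisfy three properties: every vertex lies in some bag; for every edge, both endpoints lie together in some bag; and for every vertex, the bags containing it form a connected subtree. Here vertex 6 appears in no bag, so the decomposition is invalid.

No — vertex 6 appears in no bag.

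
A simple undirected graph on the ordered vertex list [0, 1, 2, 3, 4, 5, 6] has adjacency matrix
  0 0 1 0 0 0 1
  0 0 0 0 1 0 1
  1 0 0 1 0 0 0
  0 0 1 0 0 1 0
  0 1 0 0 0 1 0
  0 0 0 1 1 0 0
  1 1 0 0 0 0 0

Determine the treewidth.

2

A width-2 tree decomposition is:
Bags: B1 = {3, 4, 5}  B2 = {1, 3, 4}  B3 = {1, 3, 6}  B4 = {0, 3, 6}  B5 = {0, 2, 3}
Tree: B1–B2, B2–B3, B3–B4, B4–B5
Each bag holds 3 vertices, so the decomposition has width 2, which upper-bounds the treewidth. The edges 3–5–4–1–6–0–2–3 form a cycle, so G is not a tree and its treewidth is at least 2. The upper and lower bounds meet at 2, so that is the treewidth.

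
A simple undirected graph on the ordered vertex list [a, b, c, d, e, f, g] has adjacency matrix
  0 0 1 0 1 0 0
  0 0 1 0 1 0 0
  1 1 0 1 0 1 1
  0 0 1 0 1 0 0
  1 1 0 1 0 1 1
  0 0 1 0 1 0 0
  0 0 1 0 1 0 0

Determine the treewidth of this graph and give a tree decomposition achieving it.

The largest bag has 3 vertices, giving width 2; this decomposition certifies tw(G) ≤ 2. Since c–b–e–g–c is a cycle in G, G is not acyclic. Forests are exactly the graphs of treewidth ≤ 1, so tw(G) ≥ 2. Hence tw(G) = 2 exactly.

Treewidth 2.
One optimal decomposition is:
Bags: B1 = {b, c, e}  B2 = {c, e, g}  B3 = {a, c, e}  B4 = {c, d, e}  B5 = {c, e, f}
Tree: B1–B2, B2–B3, B3–B4, B4–B5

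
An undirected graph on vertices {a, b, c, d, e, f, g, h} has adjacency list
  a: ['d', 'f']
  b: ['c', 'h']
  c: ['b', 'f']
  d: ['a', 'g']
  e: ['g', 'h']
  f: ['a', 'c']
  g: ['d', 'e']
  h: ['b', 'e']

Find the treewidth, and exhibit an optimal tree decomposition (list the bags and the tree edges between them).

Every bag has size at most 3, so the width is 3 − 1 = 2 and tw(G) ≤ 2. For the lower bound, G contains the cycle e–g–d–a–f–c–b–h–e, so G is not a forest; only forests have treewidth ≤ 1, hence tw(G) ≥ 2. Combining the bounds, tw(G) = 2.

Treewidth 2.
One such decomposition:
Bags: B1 = {d, e, g}  B2 = {a, d, e}  B3 = {a, e, f}  B4 = {c, e, f}  B5 = {b, c, e}  B6 = {b, e, h}
Tree: B1–B2, B2–B3, B3–B4, B4–B5, B5–B6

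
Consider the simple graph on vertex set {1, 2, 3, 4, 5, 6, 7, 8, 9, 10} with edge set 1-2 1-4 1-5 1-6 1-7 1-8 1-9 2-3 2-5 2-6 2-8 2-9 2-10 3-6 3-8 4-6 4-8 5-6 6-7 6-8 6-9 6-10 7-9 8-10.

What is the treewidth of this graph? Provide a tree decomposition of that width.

Treewidth 3.
Bags: B1 = {1, 6, 7, 9}  B2 = {1, 2, 6, 9}  B3 = {1, 2, 6, 8}  B4 = {2, 3, 6, 8}  B5 = {2, 6, 8, 10}  B6 = {1, 4, 6, 8}  B7 = {1, 2, 5, 6}
Tree: B1–B2, B2–B3, B3–B4, B4–B5, B3–B6, B2–B7

The largest bag has 4 vertices, giving width 3; this decomposition certifies tw(G) ≤ 3. For the lower bound, the 4 vertices {1, 2, 6, 8} are pairwise adjacent, and any tree decomposition puts a clique entirely inside one bag — forcing width ≥ 3. Hence tw(G) = 3 exactly.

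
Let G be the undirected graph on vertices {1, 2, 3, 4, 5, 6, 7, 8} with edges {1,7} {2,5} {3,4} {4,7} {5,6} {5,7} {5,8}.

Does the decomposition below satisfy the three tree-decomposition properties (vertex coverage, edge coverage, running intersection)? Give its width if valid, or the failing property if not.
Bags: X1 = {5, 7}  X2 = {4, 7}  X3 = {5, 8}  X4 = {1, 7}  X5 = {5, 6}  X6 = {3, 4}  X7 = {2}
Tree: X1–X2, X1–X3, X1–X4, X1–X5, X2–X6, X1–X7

A tree decomposition must satisfy three properties: every vertex lies in some bag; for every edge, both endpoints lie together in some bag; and for every vertex, the bags containing it form a connected subtree. Here edge (5,2) lies in no bag, so the decomposition is invalid.

No — edge (5,2) lies in no bag.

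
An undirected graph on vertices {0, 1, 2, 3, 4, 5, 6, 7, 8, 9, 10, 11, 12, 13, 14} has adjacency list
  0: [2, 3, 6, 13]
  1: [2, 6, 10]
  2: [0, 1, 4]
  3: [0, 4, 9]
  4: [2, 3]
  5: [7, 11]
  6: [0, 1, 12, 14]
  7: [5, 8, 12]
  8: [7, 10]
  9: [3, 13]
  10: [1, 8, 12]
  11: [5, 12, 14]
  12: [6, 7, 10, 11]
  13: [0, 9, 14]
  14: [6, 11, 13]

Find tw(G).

3

A width-3 tree decomposition is:
Bags: B1 = {3, 4, 9, 13}  B2 = {0, 3, 4, 13}  B3 = {0, 2, 4, 13}  B4 = {0, 2, 13, 14}  B5 = {0, 2, 6, 14}  B6 = {1, 2, 6, 14}  B7 = {1, 6, 11, 14}  B8 = {1, 6, 11, 12}  B9 = {1, 10, 11, 12}  B10 = {5, 10, 11, 12}  B11 = {5, 7, 10, 12}  B12 = {5, 7, 8, 10}
Tree: B1–B2, B2–B3, B3–B4, B4–B5, B5–B6, B6–B7, B7–B8, B8–B9, B9–B10, B10–B11, B11–B12
Each bag holds 4 vertices, so the decomposition has width 3, which upper-bounds the treewidth. For the lower bound: the 4 vertex sets {3,4,9}, {13}, {0}, {1,2,6,14} are disjoint, each induces a connected subgraph, and every pair is joined by at least one edge of G. Contracting each set to a single vertex therefore yields K_{4} as a minor, and since treewidth is minor-monotone, tw(G) ≥ tw(K_{4}) = 3. Combining the bounds, tw(G) = 3.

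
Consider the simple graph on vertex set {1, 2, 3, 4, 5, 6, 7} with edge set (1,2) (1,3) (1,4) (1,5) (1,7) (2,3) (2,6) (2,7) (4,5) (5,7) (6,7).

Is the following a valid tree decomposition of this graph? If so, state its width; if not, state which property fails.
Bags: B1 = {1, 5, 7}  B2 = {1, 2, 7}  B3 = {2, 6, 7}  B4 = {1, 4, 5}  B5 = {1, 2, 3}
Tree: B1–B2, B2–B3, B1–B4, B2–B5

Every vertex of G appears in some bag (union = {1, 2, 3, 4, 5, 6, 7}); every edge is covered by a bag; and for each vertex v the set of bags containing v is connected in the bag tree. The decomposition is therefore valid. The largest bag has 3 vertices, so the width is 2.

Yes; width 2.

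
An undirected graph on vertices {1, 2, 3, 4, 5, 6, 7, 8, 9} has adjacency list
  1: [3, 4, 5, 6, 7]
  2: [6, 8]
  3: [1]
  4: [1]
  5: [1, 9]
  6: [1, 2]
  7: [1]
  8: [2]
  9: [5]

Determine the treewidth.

A width-1 tree decomposition is:
Bags: B1 = {1, 4}  B2 = {1, 6}  B3 = {1, 5}  B4 = {1, 7}  B5 = {1, 3}  B6 = {2, 6}  B7 = {2, 8}  B8 = {5, 9}
Tree: B1–B2, B1–B3, B1–B4, B1–B5, B2–B6, B6–B7, B3–B8
Every bag has size at most 2, so the width is 2 − 1 = 1 and tw(G) ≤ 1. G has an edge, so its treewidth is at least 1. Hence tw(G) = 1 exactly.

1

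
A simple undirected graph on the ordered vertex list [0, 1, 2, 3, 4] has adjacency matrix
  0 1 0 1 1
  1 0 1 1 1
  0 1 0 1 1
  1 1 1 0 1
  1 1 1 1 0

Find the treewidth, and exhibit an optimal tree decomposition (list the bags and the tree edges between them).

Each bag holds 4 vertices, so the decomposition has width 3, which upper-bounds the treewidth. Conversely, {0, 1, 3, 4} is a clique of size 4, and the vertices of any clique must share a bag in every tree decomposition; so some bag has ≥ 4 vertices and tw(G) ≥ 3. The upper and lower bounds meet at 3, so that is the treewidth.

Treewidth 3.
Bags: B1 = {1, 2, 3, 4}  B2 = {0, 1, 3, 4}
Tree: B1–B2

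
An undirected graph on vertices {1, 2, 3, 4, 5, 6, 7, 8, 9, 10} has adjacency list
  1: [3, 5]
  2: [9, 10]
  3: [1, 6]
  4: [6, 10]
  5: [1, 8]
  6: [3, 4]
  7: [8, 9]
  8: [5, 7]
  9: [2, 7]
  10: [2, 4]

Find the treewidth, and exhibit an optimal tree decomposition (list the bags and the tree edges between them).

Treewidth 2.
One optimal decomposition is:
Bags: B1 = {3, 4, 6}  B2 = {3, 4, 10}  B3 = {2, 3, 10}  B4 = {2, 3, 9}  B5 = {3, 7, 9}  B6 = {3, 7, 8}  B7 = {3, 5, 8}  B8 = {1, 3, 5}
Tree: B1–B2, B2–B3, B3–B4, B4–B5, B5–B6, B6–B7, B7–B8

The largest bag has 3 vertices, giving width 2; this decomposition certifies tw(G) ≤ 2. The edges 3–6–4–10–2–9–7–8–5–1–3 form a cycle, so G is not a tree and its treewidth is at least 2. Combining the bounds, tw(G) = 2.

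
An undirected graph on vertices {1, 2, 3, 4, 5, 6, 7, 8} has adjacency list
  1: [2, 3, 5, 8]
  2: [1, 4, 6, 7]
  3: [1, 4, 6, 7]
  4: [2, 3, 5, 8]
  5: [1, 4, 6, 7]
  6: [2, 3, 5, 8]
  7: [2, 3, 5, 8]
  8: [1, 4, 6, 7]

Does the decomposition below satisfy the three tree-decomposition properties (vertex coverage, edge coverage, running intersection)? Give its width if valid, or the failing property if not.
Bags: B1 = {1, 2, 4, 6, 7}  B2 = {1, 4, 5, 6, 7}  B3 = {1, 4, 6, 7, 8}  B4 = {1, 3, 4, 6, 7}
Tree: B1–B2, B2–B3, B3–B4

Yes; width 4.

Checking the three conditions: (i) the bags cover all of {1, 2, 3, 4, 5, 6, 7, 8}; (ii) for each edge, some bag contains both endpoints; (iii) the bags containing any fixed vertex form a subtree. All hold, so the decomposition is valid with width 5 − 1 = 4.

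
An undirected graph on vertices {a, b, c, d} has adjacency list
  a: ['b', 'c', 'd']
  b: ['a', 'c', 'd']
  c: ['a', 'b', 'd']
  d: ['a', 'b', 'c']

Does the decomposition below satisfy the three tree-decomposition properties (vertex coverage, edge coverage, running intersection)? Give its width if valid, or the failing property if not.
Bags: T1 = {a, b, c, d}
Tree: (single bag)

Checking the three conditions: (i) the bags cover all of {a, b, c, d}; (ii) for each edge, some bag contains both endpoints; (iii) the bags containing any fixed vertex form a subtree. All hold, so the decomposition is valid with width 4 − 1 = 3.

Yes; width 3.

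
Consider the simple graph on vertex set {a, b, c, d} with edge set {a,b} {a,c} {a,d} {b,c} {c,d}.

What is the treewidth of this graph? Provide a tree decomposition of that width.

Each bag holds 3 vertices, so the decomposition has width 2, which upper-bounds the treewidth. For the lower bound, the 3 vertices {a, c, d} are pairwise adjacent, and any tree decomposition puts a clique entirely inside one bag — forcing width ≥ 2. The upper and lower bounds meet at 2, so that is the treewidth.

Treewidth 2.
Bags: B1 = {a, b, c}  B2 = {a, c, d}
Tree: B1–B2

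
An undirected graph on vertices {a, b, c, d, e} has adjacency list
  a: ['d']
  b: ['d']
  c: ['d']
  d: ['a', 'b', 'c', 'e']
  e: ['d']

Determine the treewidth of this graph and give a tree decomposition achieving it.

Every bag has size at most 2, so the width is 2 − 1 = 1 and tw(G) ≤ 1. G has an edge, so its treewidth is at least 1. Combining the bounds, tw(G) = 1.

Treewidth 1.
Bags: B1 = {a, d}  B2 = {b, d}  B3 = {d, e}  B4 = {c, d}
Tree: B1–B2, B2–B3, B1–B4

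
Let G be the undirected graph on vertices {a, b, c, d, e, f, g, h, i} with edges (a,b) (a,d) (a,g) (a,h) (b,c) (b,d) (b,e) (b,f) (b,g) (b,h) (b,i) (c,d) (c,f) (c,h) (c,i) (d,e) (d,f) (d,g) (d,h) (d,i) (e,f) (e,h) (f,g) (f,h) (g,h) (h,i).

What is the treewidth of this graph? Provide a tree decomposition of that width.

Treewidth 4.
One optimal decomposition is:
Bags: B1 = {b, d, f, g, h}  B2 = {b, c, d, f, h}  B3 = {b, c, d, h, i}  B4 = {b, d, e, f, h}  B5 = {a, b, d, g, h}
Tree: B1–B2, B2–B3, B1–B4, B1–B5

Every bag has size at most 5, so the width is 5 − 1 = 4 and tw(G) ≤ 4. On the other hand G contains the 5-clique {a, b, d, g, h}. A clique must lie in a single bag of any decomposition, so no decomposition can have width below 4. The upper and lower bounds meet at 4, so that is the treewidth.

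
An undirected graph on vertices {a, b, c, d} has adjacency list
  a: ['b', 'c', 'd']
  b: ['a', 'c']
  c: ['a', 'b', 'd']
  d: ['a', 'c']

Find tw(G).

A width-2 tree decomposition is:
Bags: B1 = {a, c, d}  B2 = {a, b, c}
Tree: B1–B2
Every bag has size at most 3, so the width is 3 − 1 = 2 and tw(G) ≤ 2. On the other hand G contains the 3-clique {a, c, d}. A clique must lie in a single bag of any decomposition, so no decomposition can have width below 2. Combining the bounds, tw(G) = 2.

2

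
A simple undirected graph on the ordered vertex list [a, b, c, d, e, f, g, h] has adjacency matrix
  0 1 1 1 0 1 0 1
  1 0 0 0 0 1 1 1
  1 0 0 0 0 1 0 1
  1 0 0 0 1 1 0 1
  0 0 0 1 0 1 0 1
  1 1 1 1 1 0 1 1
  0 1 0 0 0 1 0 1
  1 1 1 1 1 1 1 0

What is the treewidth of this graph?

A width-3 tree decomposition is:
Bags: B1 = {a, b, f, h}  B2 = {a, d, f, h}  B3 = {d, e, f, h}  B4 = {a, c, f, h}  B5 = {b, f, g, h}
Tree: B1–B2, B2–B3, B1–B4, B1–B5
Each bag holds 4 vertices, so the decomposition has width 3, which upper-bounds the treewidth. On the other hand G contains the 4-clique {b, f, g, h}. A clique must lie in a single bag of any decomposition, so no decomposition can have width below 3. Combining the bounds, tw(G) = 3.

3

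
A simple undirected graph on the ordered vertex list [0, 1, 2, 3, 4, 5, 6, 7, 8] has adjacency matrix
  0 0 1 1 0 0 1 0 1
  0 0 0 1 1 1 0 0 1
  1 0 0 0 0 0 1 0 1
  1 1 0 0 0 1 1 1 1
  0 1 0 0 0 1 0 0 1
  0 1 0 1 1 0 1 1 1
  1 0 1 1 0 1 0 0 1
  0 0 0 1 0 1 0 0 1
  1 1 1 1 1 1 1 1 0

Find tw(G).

3

A width-3 tree decomposition is:
Bags: B1 = {0, 3, 6, 8}  B2 = {3, 5, 6, 8}  B3 = {1, 3, 5, 8}  B4 = {1, 4, 5, 8}  B5 = {3, 5, 7, 8}  B6 = {0, 2, 6, 8}
Tree: B1–B2, B2–B3, B3–B4, B2–B5, B1–B6
The largest bag has 4 vertices, giving width 3; this decomposition certifies tw(G) ≤ 3. For the lower bound, the 4 vertices {0, 2, 6, 8} are pairwise adjacent, and any tree decomposition puts a clique entirely inside one bag — forcing width ≥ 3. Hence tw(G) = 3 exactly.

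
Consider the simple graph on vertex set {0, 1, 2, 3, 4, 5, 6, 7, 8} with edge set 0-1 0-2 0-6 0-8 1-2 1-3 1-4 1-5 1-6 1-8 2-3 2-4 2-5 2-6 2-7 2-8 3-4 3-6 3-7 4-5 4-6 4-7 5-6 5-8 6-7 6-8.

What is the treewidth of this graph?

A width-4 tree decomposition is:
Bags: B1 = {1, 2, 3, 4, 6}  B2 = {2, 3, 4, 6, 7}  B3 = {1, 2, 4, 5, 6}  B4 = {1, 2, 5, 6, 8}  B5 = {0, 1, 2, 6, 8}
Tree: B1–B2, B1–B3, B3–B4, B4–B5
Each bag holds 5 vertices, so the decomposition has width 4, which upper-bounds the treewidth. Conversely, {0, 1, 2, 6, 8} is a clique of size 5, and the vertices of any clique must share a bag in every tree decomposition; so some bag has ≥ 5 vertices and tw(G) ≥ 4. Hence tw(G) = 4 exactly.

4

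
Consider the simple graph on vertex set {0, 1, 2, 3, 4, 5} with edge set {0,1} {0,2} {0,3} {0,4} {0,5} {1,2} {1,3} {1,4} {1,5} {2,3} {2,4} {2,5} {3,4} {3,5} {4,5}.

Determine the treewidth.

5

A width-5 tree decomposition is:
Bags: B1 = {0, 1, 2, 3, 4, 5}
Tree: (single bag)
With just one bag of size 6, the width is 6 − 1 = 5, so tw(G) ≤ 5. Conversely, {0, 1, 2, 3, 4, 5} is a clique of size 6, and the vertices of any clique must share a bag in every tree decomposition; so some bag has ≥ 6 vertices and tw(G) ≥ 5. The upper and lower bounds meet at 5, so that is the treewidth.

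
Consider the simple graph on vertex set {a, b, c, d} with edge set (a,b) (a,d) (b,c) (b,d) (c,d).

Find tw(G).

2

A width-2 tree decomposition is:
Bags: B1 = {b, c, d}  B2 = {a, b, d}
Tree: B1–B2
Every bag has size at most 3, so the width is 3 − 1 = 2 and tw(G) ≤ 2. For the lower bound, the 3 vertices {b, c, d} are pairwise adjacent, and any tree decomposition puts a clique entirely inside one bag — forcing width ≥ 2. The upper and lower bounds meet at 2, so that is the treewidth.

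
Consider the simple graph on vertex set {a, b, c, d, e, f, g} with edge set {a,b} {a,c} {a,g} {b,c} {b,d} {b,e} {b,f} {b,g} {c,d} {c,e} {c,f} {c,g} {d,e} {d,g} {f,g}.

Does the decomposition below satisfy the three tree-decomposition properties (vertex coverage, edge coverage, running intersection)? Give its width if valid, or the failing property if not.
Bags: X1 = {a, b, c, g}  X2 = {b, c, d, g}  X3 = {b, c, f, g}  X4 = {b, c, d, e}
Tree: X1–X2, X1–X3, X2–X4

Every vertex of G appears in some bag (union = {a, b, c, d, e, f, g}); every edge is covered by a bag; and for each vertex v the set of bags containing v is connected in the bag tree. The decomposition is therefore valid. The largest bag has 4 vertices, so the width is 3.

Yes; width 3.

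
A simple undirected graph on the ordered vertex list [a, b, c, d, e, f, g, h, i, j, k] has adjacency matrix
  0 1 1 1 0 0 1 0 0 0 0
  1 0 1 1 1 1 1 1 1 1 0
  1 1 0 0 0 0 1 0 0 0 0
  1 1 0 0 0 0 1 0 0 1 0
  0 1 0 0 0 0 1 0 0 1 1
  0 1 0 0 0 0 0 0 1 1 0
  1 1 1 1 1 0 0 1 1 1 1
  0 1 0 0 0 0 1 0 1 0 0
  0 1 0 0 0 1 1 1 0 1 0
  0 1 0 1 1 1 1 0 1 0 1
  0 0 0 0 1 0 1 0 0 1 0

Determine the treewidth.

3

A width-3 tree decomposition is:
Bags: B1 = {b, e, g, j}  B2 = {b, d, g, j}  B3 = {b, g, i, j}  B4 = {a, b, d, g}  B5 = {b, g, h, i}  B6 = {b, f, i, j}  B7 = {e, g, j, k}  B8 = {a, b, c, g}
Tree: B1–B2, B2–B3, B2–B4, B3–B5, B3–B6, B1–B7, B4–B8
The largest bag has 4 vertices, giving width 3; this decomposition certifies tw(G) ≤ 3. On the other hand G contains the 4-clique {e, g, j, k}. A clique must lie in a single bag of any decomposition, so no decomposition can have width below 3. Hence tw(G) = 3 exactly.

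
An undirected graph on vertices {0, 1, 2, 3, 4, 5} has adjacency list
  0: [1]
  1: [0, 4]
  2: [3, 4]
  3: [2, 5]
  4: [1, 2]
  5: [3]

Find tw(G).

1

A width-1 tree decomposition is:
Bags: B1 = {3, 5}  B2 = {2, 3}  B3 = {2, 4}  B4 = {1, 4}  B5 = {0, 1}
Tree: B1–B2, B2–B3, B3–B4, B4–B5
Every bag has size at most 2, so the width is 2 − 1 = 1 and tw(G) ≤ 1. Since G has at least one edge (e.g. 5–3), it is not an edgeless graph, so tw(G) ≥ 1. Therefore the treewidth is 1.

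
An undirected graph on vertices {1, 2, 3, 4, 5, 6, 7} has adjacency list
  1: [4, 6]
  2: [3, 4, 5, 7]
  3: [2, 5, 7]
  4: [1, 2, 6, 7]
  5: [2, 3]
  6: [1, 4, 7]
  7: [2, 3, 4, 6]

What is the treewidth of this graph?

2

A width-2 tree decomposition is:
Bags: B1 = {2, 4, 7}  B2 = {4, 6, 7}  B3 = {1, 4, 6}  B4 = {2, 3, 7}  B5 = {2, 3, 5}
Tree: B1–B2, B2–B3, B1–B4, B4–B5
Each bag holds 3 vertices, so the decomposition has width 2, which upper-bounds the treewidth. Conversely, {1, 4, 6} is a clique of size 3, and the vertices of any clique must share a bag in every tree decomposition; so some bag has ≥ 3 vertices and tw(G) ≥ 2. The upper and lower bounds meet at 2, so that is the treewidth.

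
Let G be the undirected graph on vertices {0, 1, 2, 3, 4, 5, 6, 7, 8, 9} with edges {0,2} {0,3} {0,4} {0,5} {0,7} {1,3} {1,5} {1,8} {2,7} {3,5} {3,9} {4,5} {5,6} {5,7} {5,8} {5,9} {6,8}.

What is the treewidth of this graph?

2

A width-2 tree decomposition is:
Bags: B1 = {3, 5, 9}  B2 = {0, 3, 5}  B3 = {1, 3, 5}  B4 = {1, 5, 8}  B5 = {0, 5, 7}  B6 = {0, 4, 5}  B7 = {5, 6, 8}  B8 = {0, 2, 7}
Tree: B1–B2, B2–B3, B3–B4, B2–B5, B2–B6, B4–B7, B5–B8
Each bag holds 3 vertices, so the decomposition has width 2, which upper-bounds the treewidth. For the lower bound, the 3 vertices {0, 2, 7} are pairwise adjacent, and any tree decomposition puts a clique entirely inside one bag — forcing width ≥ 2. Combining the bounds, tw(G) = 2.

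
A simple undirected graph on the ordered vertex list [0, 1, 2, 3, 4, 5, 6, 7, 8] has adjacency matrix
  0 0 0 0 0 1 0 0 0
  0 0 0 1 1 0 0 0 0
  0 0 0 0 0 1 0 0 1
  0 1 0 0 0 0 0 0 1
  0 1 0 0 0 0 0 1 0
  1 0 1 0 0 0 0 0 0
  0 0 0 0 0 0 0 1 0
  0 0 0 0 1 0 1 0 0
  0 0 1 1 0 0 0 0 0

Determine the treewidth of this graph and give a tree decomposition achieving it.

Treewidth 1.
Bags: B1 = {0, 5}  B2 = {2, 5}  B3 = {2, 8}  B4 = {3, 8}  B5 = {1, 3}  B6 = {1, 4}  B7 = {4, 7}  B8 = {6, 7}
Tree: B1–B2, B2–B3, B3–B4, B4–B5, B5–B6, B6–B7, B7–B8

Each bag holds 2 vertices, so the decomposition has width 1, which upper-bounds the treewidth. Since G has at least one edge (e.g. 0–5), it is not an edgeless graph, so tw(G) ≥ 1. Combining the bounds, tw(G) = 1.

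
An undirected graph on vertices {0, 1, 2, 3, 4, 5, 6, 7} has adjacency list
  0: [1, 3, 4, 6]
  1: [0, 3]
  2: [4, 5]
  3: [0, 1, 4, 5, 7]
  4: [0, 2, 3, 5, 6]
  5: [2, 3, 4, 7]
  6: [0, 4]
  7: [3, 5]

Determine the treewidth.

2

A width-2 tree decomposition is:
Bags: B1 = {0, 4, 6}  B2 = {0, 3, 4}  B3 = {3, 4, 5}  B4 = {0, 1, 3}  B5 = {3, 5, 7}  B6 = {2, 4, 5}
Tree: B1–B2, B2–B3, B2–B4, B3–B5, B3–B6
The largest bag has 3 vertices, giving width 2; this decomposition certifies tw(G) ≤ 2. Conversely, {2, 4, 5} is a clique of size 3, and the vertices of any clique must share a bag in every tree decomposition; so some bag has ≥ 3 vertices and tw(G) ≥ 2. Therefore the treewidth is 2.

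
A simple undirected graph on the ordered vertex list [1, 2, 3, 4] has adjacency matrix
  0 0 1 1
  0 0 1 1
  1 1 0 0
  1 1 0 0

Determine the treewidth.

2

A width-2 tree decomposition is:
Bags: B1 = {2, 3, 4}  B2 = {1, 3, 4}
Tree: B1–B2
Each bag holds 3 vertices, so the decomposition has width 2, which upper-bounds the treewidth. Since 4–2–3–1–4 is a cycle in G, G is not acyclic. Forests are exactly the graphs of treewidth ≤ 1, so tw(G) ≥ 2. The upper and lower bounds meet at 2, so that is the treewidth.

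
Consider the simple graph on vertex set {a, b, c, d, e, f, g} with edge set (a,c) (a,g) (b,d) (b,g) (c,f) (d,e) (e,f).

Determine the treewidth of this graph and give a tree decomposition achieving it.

Treewidth 2.
Bags: B1 = {a, c, g}  B2 = {c, f, g}  B3 = {e, f, g}  B4 = {d, e, g}  B5 = {b, d, g}
Tree: B1–B2, B2–B3, B3–B4, B4–B5

Every bag has size at most 3, so the width is 3 − 1 = 2 and tw(G) ≤ 2. Since g–a–c–f–e–d–b–g is a cycle in G, G is not acyclic. Forests are exactly the graphs of treewidth ≤ 1, so tw(G) ≥ 2. Hence tw(G) = 2 exactly.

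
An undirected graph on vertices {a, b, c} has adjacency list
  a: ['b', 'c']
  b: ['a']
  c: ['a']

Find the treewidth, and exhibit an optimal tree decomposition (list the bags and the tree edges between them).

The largest bag has 2 vertices, giving width 1; this decomposition certifies tw(G) ≤ 1. Any graph with an edge has treewidth ≥ 1, and G has the edge a–b. The upper and lower bounds meet at 1, so that is the treewidth.

Treewidth 1.
One optimal decomposition is:
Bags: B1 = {a, b}  B2 = {a, c}
Tree: B1–B2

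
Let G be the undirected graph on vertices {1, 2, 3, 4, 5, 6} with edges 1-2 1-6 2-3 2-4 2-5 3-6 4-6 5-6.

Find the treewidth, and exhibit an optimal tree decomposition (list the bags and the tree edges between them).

Treewidth 2.
One such decomposition:
Bags: B1 = {1, 2, 6}  B2 = {2, 5, 6}  B3 = {2, 3, 6}  B4 = {2, 4, 6}
Tree: B1–B2, B2–B3, B3–B4

Every bag has size at most 3, so the width is 3 − 1 = 2 and tw(G) ≤ 2. Since 1–6–5–2–1 is a cycle in G, G is not acyclic. Forests are exactly the graphs of treewidth ≤ 1, so tw(G) ≥ 2. Therefore the treewidth is 2.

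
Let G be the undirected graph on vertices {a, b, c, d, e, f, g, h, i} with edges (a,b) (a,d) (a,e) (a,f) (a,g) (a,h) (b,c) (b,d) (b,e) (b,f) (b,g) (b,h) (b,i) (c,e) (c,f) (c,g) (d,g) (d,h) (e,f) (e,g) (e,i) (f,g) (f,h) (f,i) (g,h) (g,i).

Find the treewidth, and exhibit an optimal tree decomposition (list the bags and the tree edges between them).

Treewidth 4.
One such decomposition:
Bags: B1 = {a, b, d, g, h}  B2 = {a, b, f, g, h}  B3 = {a, b, e, f, g}  B4 = {b, e, f, g, i}  B5 = {b, c, e, f, g}
Tree: B1–B2, B2–B3, B3–B4, B3–B5

Every bag has size at most 5, so the width is 5 − 1 = 4 and tw(G) ≤ 4. On the other hand G contains the 5-clique {a, b, d, g, h}. A clique must lie in a single bag of any decomposition, so no decomposition can have width below 4. Therefore the treewidth is 4.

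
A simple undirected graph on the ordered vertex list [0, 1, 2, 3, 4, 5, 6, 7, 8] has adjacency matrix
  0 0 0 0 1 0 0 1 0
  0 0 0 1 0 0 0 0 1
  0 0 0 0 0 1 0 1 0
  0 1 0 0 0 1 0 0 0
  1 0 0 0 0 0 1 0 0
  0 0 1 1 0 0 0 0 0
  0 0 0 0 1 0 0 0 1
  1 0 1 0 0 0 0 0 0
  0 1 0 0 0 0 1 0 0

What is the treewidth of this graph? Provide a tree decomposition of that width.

Treewidth 2.
One optimal decomposition is:
Bags: B1 = {4, 6, 8}  B2 = {1, 4, 8}  B3 = {1, 3, 4}  B4 = {3, 4, 5}  B5 = {2, 4, 5}  B6 = {2, 4, 7}  B7 = {0, 4, 7}
Tree: B1–B2, B2–B3, B3–B4, B4–B5, B5–B6, B6–B7

Each bag holds 3 vertices, so the decomposition has width 2, which upper-bounds the treewidth. For the lower bound, G contains the cycle 4–6–8–1–3–5–2–7–0–4, so G is not a forest; only forests have treewidth ≤ 1, hence tw(G) ≥ 2. Hence tw(G) = 2 exactly.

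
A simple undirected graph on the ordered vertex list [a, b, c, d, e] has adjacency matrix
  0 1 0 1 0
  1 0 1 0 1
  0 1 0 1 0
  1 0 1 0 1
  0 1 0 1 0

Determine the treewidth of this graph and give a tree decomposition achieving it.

Each bag holds 3 vertices, so the decomposition has width 2, which upper-bounds the treewidth. Since c–b–a–d–c is a cycle in G, G is not acyclic. Forests are exactly the graphs of treewidth ≤ 1, so tw(G) ≥ 2. Combining the bounds, tw(G) = 2.

Treewidth 2.
Bags: B1 = {b, c, d}  B2 = {a, b, d}  B3 = {b, d, e}
Tree: B1–B2, B2–B3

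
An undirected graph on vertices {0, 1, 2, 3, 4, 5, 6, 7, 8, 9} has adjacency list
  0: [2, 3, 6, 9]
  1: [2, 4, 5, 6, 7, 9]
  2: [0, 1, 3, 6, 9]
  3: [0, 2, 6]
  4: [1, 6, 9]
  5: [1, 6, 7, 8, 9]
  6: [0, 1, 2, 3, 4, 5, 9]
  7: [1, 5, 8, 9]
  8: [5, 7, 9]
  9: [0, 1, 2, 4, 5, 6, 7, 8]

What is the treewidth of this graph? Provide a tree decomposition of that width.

Every bag has size at most 4, so the width is 4 − 1 = 3 and tw(G) ≤ 3. Conversely, {0, 2, 6, 9} is a clique of size 4, and the vertices of any clique must share a bag in every tree decomposition; so some bag has ≥ 4 vertices and tw(G) ≥ 3. Hence tw(G) = 3 exactly.

Treewidth 3.
Bags: B1 = {1, 5, 6, 9}  B2 = {1, 2, 6, 9}  B3 = {0, 2, 6, 9}  B4 = {1, 5, 7, 9}  B5 = {5, 7, 8, 9}  B6 = {1, 4, 6, 9}  B7 = {0, 2, 3, 6}
Tree: B1–B2, B2–B3, B1–B4, B4–B5, B1–B6, B3–B7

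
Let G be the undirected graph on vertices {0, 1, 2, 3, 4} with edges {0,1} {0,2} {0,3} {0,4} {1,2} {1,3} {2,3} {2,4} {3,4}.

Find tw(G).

A width-3 tree decomposition is:
Bags: B1 = {0, 2, 3, 4}  B2 = {0, 1, 2, 3}
Tree: B1–B2
Each bag holds 4 vertices, so the decomposition has width 3, which upper-bounds the treewidth. Conversely, {0, 1, 2, 3} is a clique of size 4, and the vertices of any clique must share a bag in every tree decomposition; so some bag has ≥ 4 vertices and tw(G) ≥ 3. The upper and lower bounds meet at 3, so that is the treewidth.

3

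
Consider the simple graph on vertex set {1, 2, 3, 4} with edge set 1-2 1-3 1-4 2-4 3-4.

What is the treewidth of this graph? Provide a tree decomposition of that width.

Treewidth 2.
One optimal decomposition is:
Bags: B1 = {1, 2, 4}  B2 = {1, 3, 4}
Tree: B1–B2

Every bag has size at most 3, so the width is 3 − 1 = 2 and tw(G) ≤ 2. Conversely, {1, 2, 4} is a clique of size 3, and the vertices of any clique must share a bag in every tree decomposition; so some bag has ≥ 3 vertices and tw(G) ≥ 2. Combining the bounds, tw(G) = 2.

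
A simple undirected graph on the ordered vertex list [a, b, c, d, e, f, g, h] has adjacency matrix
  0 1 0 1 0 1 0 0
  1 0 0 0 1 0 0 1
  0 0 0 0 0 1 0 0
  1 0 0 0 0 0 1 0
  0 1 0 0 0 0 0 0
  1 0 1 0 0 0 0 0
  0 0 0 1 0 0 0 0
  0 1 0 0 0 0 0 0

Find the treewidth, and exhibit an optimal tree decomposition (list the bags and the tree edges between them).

Treewidth 1.
One such decomposition:
Bags: B1 = {b, h}  B2 = {a, b}  B3 = {a, d}  B4 = {a, f}  B5 = {d, g}  B6 = {b, e}  B7 = {c, f}
Tree: B1–B2, B2–B3, B2–B4, B3–B5, B2–B6, B4–B7

Each bag holds 2 vertices, so the decomposition has width 1, which upper-bounds the treewidth. Any graph with an edge has treewidth ≥ 1, and G has the edge h–b. Hence tw(G) = 1 exactly.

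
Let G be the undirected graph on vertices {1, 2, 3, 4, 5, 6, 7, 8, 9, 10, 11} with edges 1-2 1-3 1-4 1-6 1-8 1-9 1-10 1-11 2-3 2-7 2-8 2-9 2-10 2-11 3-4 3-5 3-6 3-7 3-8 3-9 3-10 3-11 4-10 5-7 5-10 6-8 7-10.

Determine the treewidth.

3

A width-3 tree decomposition is:
Bags: B1 = {1, 2, 3, 8}  B2 = {1, 2, 3, 11}  B3 = {1, 2, 3, 10}  B4 = {1, 3, 6, 8}  B5 = {2, 3, 7, 10}  B6 = {3, 5, 7, 10}  B7 = {1, 3, 4, 10}  B8 = {1, 2, 3, 9}
Tree: B1–B2, B1–B3, B1–B4, B3–B5, B5–B6, B3–B7, B2–B8
Each bag holds 4 vertices, so the decomposition has width 3, which upper-bounds the treewidth. On the other hand G contains the 4-clique {1, 2, 3, 8}. A clique must lie in a single bag of any decomposition, so no decomposition can have width below 3. The upper and lower bounds meet at 3, so that is the treewidth.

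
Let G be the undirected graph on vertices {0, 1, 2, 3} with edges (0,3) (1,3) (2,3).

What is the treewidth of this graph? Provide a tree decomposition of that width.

The largest bag has 2 vertices, giving width 1; this decomposition certifies tw(G) ≤ 1. Any graph with an edge has treewidth ≥ 1, and G has the edge 0–3. Hence tw(G) = 1 exactly.

Treewidth 1.
Bags: B1 = {0, 3}  B2 = {1, 3}  B3 = {2, 3}
Tree: B1–B2, B1–B3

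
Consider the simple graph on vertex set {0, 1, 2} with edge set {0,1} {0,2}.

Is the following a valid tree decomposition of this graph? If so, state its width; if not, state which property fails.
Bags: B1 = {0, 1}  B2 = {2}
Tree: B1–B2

A tree decomposition must satisfy three properties: every vertex lies in some bag; for every edge, both endpoints lie together in some bag; and for every vertex, the bags containing it form a connected subtree. Here edge (0,2) lies in no bag, so the decomposition is invalid.

No — edge (0,2) lies in no bag.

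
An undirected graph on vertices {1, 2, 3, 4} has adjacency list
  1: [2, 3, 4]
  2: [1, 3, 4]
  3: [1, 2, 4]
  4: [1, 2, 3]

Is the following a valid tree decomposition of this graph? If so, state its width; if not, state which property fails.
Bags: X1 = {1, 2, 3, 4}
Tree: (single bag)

Yes; width 3.

Every vertex of G appears in some bag (union = {1, 2, 3, 4}); every edge is covered by a bag; and for each vertex v the set of bags containing v is connected in the bag tree. The decomposition is therefore valid. The largest bag has 4 vertices, so the width is 3.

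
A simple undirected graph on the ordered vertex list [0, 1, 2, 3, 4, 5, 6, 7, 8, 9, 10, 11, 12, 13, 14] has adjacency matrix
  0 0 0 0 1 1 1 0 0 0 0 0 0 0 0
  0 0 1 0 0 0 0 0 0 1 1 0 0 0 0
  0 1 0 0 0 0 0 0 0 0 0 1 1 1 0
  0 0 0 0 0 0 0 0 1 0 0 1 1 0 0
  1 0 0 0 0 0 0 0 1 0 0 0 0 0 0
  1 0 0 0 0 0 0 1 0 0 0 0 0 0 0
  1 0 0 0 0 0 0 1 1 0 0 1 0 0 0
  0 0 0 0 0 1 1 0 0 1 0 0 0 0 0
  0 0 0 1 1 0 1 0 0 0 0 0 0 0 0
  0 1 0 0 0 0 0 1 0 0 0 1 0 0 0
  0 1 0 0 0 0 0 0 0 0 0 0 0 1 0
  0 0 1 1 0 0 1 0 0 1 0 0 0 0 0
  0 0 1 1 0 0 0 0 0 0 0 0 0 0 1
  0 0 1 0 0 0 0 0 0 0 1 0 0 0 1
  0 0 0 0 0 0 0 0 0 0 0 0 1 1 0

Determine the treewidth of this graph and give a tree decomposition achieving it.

Treewidth 3.
Bags: B1 = {0, 4, 5, 7}  B2 = {0, 4, 6, 7}  B3 = {4, 6, 7, 8}  B4 = {6, 7, 8, 9}  B5 = {6, 8, 9, 11}  B6 = {3, 8, 9, 11}  B7 = {1, 3, 9, 11}  B8 = {1, 2, 3, 11}  B9 = {1, 2, 3, 12}  B10 = {1, 2, 10, 12}  B11 = {2, 10, 12, 13}  B12 = {10, 12, 13, 14}
Tree: B1–B2, B2–B3, B3–B4, B4–B5, B5–B6, B6–B7, B7–B8, B8–B9, B9–B10, B10–B11, B11–B12

Each bag holds 4 vertices, so the decomposition has width 3, which upper-bounds the treewidth. For the lower bound: the 4 vertex sets {0,4,5}, {7}, {6}, {3,8,9,11} are disjoint, each induces a connected subgraph, and every pair is joined by at least one edge of G. Contracting each set to a single vertex therefore yields K_{4} as a minor, and since treewidth is minor-monotone, tw(G) ≥ tw(K_{4}) = 3. Therefore the treewidth is 3.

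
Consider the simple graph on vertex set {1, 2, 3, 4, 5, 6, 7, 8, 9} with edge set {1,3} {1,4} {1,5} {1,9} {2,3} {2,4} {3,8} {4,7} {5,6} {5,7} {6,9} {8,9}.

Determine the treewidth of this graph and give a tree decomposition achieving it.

Each bag holds 4 vertices, so the decomposition has width 3, which upper-bounds the treewidth. For the lower bound: the 4 vertex sets {5,6,7}, {4}, {1}, {2,3,8,9} are disjoint, each induces a connected subgraph, and every pair is joined by at least one edge of G. Contracting each set to a single vertex therefore yields K_{4} as a minor, and since treewidth is minor-monotone, tw(G) ≥ tw(K_{4}) = 3. The upper and lower bounds meet at 3, so that is the treewidth.

Treewidth 3.
One such decomposition:
Bags: B1 = {4, 5, 6, 7}  B2 = {1, 4, 5, 6}  B3 = {1, 4, 6, 9}  B4 = {1, 2, 4, 9}  B5 = {1, 2, 3, 9}  B6 = {2, 3, 8, 9}
Tree: B1–B2, B2–B3, B3–B4, B4–B5, B5–B6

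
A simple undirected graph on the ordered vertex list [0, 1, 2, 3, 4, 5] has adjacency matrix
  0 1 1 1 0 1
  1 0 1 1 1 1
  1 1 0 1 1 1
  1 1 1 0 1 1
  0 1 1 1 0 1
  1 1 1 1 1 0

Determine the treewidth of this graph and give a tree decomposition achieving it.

The largest bag has 5 vertices, giving width 4; this decomposition certifies tw(G) ≤ 4. On the other hand G contains the 5-clique {0, 1, 2, 3, 5}. A clique must lie in a single bag of any decomposition, so no decomposition can have width below 4. Combining the bounds, tw(G) = 4.

Treewidth 4.
One optimal decomposition is:
Bags: B1 = {0, 1, 2, 3, 5}  B2 = {1, 2, 3, 4, 5}
Tree: B1–B2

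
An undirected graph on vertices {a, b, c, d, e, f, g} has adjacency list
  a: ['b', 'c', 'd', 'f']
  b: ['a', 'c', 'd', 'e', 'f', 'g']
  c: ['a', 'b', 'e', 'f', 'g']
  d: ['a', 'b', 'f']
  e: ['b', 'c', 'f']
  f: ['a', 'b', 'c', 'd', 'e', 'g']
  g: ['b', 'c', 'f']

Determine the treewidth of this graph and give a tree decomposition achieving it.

Treewidth 3.
One optimal decomposition is:
Bags: B1 = {a, b, d, f}  B2 = {a, b, c, f}  B3 = {b, c, f, g}  B4 = {b, c, e, f}
Tree: B1–B2, B2–B3, B2–B4

Each bag holds 4 vertices, so the decomposition has width 3, which upper-bounds the treewidth. Conversely, {a, b, d, f} is a clique of size 4, and the vertices of any clique must share a bag in every tree decomposition; so some bag has ≥ 4 vertices and tw(G) ≥ 3. Combining the bounds, tw(G) = 3.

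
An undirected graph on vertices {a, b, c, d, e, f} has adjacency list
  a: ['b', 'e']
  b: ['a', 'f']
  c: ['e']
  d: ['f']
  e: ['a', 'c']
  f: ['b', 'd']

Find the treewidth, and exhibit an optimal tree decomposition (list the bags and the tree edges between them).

Each bag holds 2 vertices, so the decomposition has width 1, which upper-bounds the treewidth. G has an edge, so its treewidth is at least 1. Combining the bounds, tw(G) = 1.

Treewidth 1.
Bags: B1 = {c, e}  B2 = {a, e}  B3 = {a, b}  B4 = {b, f}  B5 = {d, f}
Tree: B1–B2, B2–B3, B3–B4, B4–B5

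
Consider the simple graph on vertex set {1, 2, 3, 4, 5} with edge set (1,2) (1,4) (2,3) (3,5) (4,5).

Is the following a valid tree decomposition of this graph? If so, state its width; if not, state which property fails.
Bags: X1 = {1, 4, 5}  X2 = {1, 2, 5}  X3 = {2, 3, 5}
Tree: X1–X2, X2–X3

Yes; width 2.

Checking the three conditions: (i) the bags cover all of {1, 2, 3, 4, 5}; (ii) for each edge, some bag contains both endpoints; (iii) the bags containing any fixed vertex form a subtree. All hold, so the decomposition is valid with width 3 − 1 = 2.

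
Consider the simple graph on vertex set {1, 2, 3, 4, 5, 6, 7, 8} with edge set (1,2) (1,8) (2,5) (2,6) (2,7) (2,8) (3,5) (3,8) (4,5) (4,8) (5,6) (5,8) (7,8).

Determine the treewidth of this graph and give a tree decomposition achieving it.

Each bag holds 3 vertices, so the decomposition has width 2, which upper-bounds the treewidth. On the other hand G contains the 3-clique {1, 2, 8}. A clique must lie in a single bag of any decomposition, so no decomposition can have width below 2. The upper and lower bounds meet at 2, so that is the treewidth.

Treewidth 2.
Bags: B1 = {2, 5, 8}  B2 = {1, 2, 8}  B3 = {2, 7, 8}  B4 = {2, 5, 6}  B5 = {4, 5, 8}  B6 = {3, 5, 8}
Tree: B1–B2, B2–B3, B1–B4, B1–B5, B1–B6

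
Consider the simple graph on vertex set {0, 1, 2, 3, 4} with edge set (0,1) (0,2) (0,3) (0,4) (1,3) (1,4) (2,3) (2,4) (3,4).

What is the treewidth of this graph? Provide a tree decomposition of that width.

Every bag has size at most 4, so the width is 4 − 1 = 3 and tw(G) ≤ 3. On the other hand G contains the 4-clique {0, 1, 3, 4}. A clique must lie in a single bag of any decomposition, so no decomposition can have width below 3. Combining the bounds, tw(G) = 3.

Treewidth 3.
Bags: B1 = {0, 1, 3, 4}  B2 = {0, 2, 3, 4}
Tree: B1–B2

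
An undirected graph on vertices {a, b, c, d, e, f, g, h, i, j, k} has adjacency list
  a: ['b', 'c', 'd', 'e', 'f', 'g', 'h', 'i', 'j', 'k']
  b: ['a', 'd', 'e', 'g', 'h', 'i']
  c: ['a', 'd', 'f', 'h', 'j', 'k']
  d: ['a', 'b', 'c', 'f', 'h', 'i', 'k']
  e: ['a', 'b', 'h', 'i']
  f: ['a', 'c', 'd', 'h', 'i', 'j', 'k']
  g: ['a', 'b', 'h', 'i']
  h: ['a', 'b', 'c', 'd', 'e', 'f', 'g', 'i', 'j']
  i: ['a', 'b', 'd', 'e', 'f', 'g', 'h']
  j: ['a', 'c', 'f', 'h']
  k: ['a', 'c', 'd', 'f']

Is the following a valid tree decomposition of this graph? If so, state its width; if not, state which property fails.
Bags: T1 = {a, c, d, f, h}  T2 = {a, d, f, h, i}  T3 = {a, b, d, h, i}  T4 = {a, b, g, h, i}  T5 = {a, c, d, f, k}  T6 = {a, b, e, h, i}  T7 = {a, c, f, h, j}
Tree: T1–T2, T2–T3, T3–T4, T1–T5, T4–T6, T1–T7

Vertex coverage: the bags together contain {a, b, c, d, e, f, g, h, i, j, k}, the full vertex set. Edge coverage: each edge of G has both endpoints in at least one bag. Running intersection: for every vertex, the bags containing it form a connected subtree. All three properties hold, so this is a valid tree decomposition of width max|bag| − 1 = 4, and hence tw(G) ≤ 4.

Yes; width 4.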